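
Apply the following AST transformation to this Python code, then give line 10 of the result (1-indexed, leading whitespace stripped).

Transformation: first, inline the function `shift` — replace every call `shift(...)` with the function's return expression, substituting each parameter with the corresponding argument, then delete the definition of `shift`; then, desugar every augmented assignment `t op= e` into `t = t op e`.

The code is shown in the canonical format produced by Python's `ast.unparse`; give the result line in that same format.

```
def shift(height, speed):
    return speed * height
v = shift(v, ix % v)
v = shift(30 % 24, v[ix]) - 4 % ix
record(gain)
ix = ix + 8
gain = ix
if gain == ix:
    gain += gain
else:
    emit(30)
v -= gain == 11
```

Transformed code:
v = ix % v * v
v = v[ix] * (30 % 24) - 4 % ix
record(gain)
ix = ix + 8
gain = ix
if gain == ix:
    gain = gain + gain
else:
    emit(30)
v = v - (gain == 11)

v = v - (gain == 11)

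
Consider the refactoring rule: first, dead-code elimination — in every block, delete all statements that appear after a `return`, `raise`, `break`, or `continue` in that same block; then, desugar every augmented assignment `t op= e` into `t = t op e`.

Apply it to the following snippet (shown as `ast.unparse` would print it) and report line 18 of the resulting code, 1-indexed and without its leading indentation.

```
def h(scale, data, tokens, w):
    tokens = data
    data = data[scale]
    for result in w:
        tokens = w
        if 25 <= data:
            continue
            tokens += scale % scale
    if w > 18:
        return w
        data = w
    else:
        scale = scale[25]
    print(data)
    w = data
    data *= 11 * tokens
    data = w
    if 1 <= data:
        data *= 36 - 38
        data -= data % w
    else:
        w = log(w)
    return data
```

data = data - data % w

Transformed code:
def h(scale, data, tokens, w):
    tokens = data
    data = data[scale]
    for result in w:
        tokens = w
        if 25 <= data:
            continue
    if w > 18:
        return w
    else:
        scale = scale[25]
    print(data)
    w = data
    data = data * (11 * tokens)
    data = w
    if 1 <= data:
        data = data * (36 - 38)
        data = data - data % w
    else:
        w = log(w)
    return data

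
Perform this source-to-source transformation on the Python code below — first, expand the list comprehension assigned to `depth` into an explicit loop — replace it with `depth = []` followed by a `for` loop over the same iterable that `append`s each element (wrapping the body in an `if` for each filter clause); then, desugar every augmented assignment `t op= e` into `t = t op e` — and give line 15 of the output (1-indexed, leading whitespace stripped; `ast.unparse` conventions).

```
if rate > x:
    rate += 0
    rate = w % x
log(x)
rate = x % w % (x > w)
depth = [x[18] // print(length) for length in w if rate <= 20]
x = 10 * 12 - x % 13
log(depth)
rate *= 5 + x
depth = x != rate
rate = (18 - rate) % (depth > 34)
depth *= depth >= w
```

Transformed code:
if rate > x:
    rate = rate + 0
    rate = w % x
log(x)
rate = x % w % (x > w)
depth = []
for length in w:
    if rate <= 20:
        depth.append(x[18] // print(length))
x = 10 * 12 - x % 13
log(depth)
rate = rate * (5 + x)
depth = x != rate
rate = (18 - rate) % (depth > 34)
depth = depth * (depth >= w)

depth = depth * (depth >= w)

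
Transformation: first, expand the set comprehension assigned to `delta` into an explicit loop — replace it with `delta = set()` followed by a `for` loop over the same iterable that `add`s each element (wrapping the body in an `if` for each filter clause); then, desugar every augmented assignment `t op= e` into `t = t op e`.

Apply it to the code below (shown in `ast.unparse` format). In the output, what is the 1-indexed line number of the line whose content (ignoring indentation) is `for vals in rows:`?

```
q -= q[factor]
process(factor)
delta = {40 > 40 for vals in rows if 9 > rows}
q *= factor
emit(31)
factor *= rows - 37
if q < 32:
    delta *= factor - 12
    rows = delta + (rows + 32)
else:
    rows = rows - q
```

4

Transformed code:
q = q - q[factor]
process(factor)
delta = set()
for vals in rows:
    if 9 > rows:
        delta.add(40 > 40)
q = q * factor
emit(31)
factor = factor * (rows - 37)
if q < 32:
    delta = delta * (factor - 12)
    rows = delta + (rows + 32)
else:
    rows = rows - q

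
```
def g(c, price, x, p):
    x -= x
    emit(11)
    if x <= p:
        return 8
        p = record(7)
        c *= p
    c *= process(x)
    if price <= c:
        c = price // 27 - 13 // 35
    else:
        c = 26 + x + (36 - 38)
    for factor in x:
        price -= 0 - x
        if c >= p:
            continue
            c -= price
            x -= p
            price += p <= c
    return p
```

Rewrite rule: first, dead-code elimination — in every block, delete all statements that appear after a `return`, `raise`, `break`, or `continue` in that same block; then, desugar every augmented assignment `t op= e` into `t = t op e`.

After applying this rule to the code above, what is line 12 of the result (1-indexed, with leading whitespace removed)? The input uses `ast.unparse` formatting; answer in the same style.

Transformed code:
def g(c, price, x, p):
    x = x - x
    emit(11)
    if x <= p:
        return 8
    c = c * process(x)
    if price <= c:
        c = price // 27 - 13 // 35
    else:
        c = 26 + x + (36 - 38)
    for factor in x:
        price = price - (0 - x)
        if c >= p:
            continue
    return p

price = price - (0 - x)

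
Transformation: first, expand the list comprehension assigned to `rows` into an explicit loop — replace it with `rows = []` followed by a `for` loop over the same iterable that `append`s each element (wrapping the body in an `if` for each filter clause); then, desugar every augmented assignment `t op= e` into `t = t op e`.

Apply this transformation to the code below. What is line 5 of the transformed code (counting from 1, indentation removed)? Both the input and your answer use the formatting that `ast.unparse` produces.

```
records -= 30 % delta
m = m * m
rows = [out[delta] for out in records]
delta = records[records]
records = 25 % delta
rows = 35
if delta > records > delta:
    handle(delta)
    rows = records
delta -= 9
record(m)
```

rows.append(out[delta])

Transformed code:
records = records - 30 % delta
m = m * m
rows = []
for out in records:
    rows.append(out[delta])
delta = records[records]
records = 25 % delta
rows = 35
if delta > records > delta:
    handle(delta)
    rows = records
delta = delta - 9
record(m)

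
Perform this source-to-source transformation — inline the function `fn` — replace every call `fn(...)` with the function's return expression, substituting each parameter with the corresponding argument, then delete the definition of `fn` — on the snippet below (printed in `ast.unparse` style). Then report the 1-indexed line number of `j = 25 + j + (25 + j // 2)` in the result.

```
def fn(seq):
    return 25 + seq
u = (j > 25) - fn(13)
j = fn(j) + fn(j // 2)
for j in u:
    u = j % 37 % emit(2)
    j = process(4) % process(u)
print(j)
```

Transformed code:
u = (j > 25) - (25 + 13)
j = 25 + j + (25 + j // 2)
for j in u:
    u = j % 37 % emit(2)
    j = process(4) % process(u)
print(j)

2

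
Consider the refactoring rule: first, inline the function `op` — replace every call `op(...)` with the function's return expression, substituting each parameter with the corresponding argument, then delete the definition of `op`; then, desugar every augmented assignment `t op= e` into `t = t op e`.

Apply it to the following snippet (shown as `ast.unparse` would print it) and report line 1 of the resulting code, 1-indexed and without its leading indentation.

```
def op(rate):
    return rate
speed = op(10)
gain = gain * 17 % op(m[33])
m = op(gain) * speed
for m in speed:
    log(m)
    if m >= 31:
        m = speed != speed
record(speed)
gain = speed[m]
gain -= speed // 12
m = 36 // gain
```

speed = 10

Transformed code:
speed = 10
gain = gain * 17 % m[33]
m = gain * speed
for m in speed:
    log(m)
    if m >= 31:
        m = speed != speed
record(speed)
gain = speed[m]
gain = gain - speed // 12
m = 36 // gain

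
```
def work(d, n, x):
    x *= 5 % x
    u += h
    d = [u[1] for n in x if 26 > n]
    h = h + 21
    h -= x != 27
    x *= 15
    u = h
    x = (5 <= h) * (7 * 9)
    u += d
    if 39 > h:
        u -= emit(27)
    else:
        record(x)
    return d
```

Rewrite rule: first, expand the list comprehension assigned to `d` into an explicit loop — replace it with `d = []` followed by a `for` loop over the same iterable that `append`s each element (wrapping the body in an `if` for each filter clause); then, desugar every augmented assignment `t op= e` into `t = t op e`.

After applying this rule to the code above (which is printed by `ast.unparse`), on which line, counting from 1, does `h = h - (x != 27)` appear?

Transformed code:
def work(d, n, x):
    x = x * (5 % x)
    u = u + h
    d = []
    for n in x:
        if 26 > n:
            d.append(u[1])
    h = h + 21
    h = h - (x != 27)
    x = x * 15
    u = h
    x = (5 <= h) * (7 * 9)
    u = u + d
    if 39 > h:
        u = u - emit(27)
    else:
        record(x)
    return d

9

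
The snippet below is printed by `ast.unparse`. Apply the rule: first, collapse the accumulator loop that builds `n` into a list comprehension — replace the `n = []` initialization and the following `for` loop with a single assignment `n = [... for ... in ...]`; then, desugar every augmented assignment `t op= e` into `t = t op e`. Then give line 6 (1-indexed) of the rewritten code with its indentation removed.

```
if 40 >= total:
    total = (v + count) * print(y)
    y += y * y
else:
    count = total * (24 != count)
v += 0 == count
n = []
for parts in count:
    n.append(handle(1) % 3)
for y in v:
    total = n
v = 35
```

v = v + (0 == count)

Transformed code:
if 40 >= total:
    total = (v + count) * print(y)
    y = y + y * y
else:
    count = total * (24 != count)
v = v + (0 == count)
n = [handle(1) % 3 for parts in count]
for y in v:
    total = n
v = 35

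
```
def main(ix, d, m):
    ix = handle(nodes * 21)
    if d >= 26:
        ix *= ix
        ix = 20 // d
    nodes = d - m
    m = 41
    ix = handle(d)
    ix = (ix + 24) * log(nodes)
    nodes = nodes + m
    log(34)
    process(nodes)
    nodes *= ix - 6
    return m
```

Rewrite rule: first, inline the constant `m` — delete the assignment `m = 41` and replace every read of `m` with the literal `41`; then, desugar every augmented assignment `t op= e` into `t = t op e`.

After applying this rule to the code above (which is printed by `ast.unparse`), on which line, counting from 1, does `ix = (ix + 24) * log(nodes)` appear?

8

Transformed code:
def main(ix, d, m):
    ix = handle(nodes * 21)
    if d >= 26:
        ix = ix * ix
        ix = 20 // d
    nodes = d - 41
    ix = handle(d)
    ix = (ix + 24) * log(nodes)
    nodes = nodes + 41
    log(34)
    process(nodes)
    nodes = nodes * (ix - 6)
    return 41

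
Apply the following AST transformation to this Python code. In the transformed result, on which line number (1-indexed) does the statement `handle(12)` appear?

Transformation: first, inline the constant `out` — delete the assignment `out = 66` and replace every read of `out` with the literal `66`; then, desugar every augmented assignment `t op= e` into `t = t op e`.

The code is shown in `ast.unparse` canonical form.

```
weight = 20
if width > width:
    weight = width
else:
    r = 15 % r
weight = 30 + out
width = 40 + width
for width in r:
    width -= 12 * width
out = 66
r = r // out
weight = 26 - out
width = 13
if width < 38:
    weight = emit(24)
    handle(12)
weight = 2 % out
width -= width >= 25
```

Transformed code:
weight = 20
if width > width:
    weight = width
else:
    r = 15 % r
weight = 30 + 66
width = 40 + width
for width in r:
    width = width - 12 * width
r = r // 66
weight = 26 - 66
width = 13
if width < 38:
    weight = emit(24)
    handle(12)
weight = 2 % 66
width = width - (width >= 25)

15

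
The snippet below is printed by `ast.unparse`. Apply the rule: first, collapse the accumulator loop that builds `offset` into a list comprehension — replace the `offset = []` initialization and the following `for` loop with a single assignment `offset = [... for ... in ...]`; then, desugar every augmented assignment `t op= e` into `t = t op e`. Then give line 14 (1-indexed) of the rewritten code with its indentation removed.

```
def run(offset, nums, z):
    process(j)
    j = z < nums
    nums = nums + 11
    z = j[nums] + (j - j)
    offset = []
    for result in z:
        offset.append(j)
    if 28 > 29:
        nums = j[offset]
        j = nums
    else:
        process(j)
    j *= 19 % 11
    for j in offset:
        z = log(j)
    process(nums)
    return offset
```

z = log(j)

Transformed code:
def run(offset, nums, z):
    process(j)
    j = z < nums
    nums = nums + 11
    z = j[nums] + (j - j)
    offset = [j for result in z]
    if 28 > 29:
        nums = j[offset]
        j = nums
    else:
        process(j)
    j = j * (19 % 11)
    for j in offset:
        z = log(j)
    process(nums)
    return offset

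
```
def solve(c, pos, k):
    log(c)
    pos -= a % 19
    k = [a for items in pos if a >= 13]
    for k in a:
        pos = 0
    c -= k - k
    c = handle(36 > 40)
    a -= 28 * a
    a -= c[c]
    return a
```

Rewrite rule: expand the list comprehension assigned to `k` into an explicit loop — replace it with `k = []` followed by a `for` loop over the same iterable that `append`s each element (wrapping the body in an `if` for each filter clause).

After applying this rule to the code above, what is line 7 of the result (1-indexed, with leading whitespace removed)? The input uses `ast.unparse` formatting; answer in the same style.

Transformed code:
def solve(c, pos, k):
    log(c)
    pos -= a % 19
    k = []
    for items in pos:
        if a >= 13:
            k.append(a)
    for k in a:
        pos = 0
    c -= k - k
    c = handle(36 > 40)
    a -= 28 * a
    a -= c[c]
    return a

k.append(a)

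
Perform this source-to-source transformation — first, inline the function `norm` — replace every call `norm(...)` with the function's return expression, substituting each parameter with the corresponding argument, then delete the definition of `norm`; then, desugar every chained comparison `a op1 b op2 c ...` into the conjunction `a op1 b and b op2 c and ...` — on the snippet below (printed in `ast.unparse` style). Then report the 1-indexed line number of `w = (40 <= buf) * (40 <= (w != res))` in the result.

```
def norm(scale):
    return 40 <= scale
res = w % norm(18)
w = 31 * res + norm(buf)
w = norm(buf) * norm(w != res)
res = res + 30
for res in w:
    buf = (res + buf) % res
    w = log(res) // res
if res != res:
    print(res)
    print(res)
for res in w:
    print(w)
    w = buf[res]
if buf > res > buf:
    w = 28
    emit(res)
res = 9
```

3

Transformed code:
res = w % (40 <= 18)
w = 31 * res + (40 <= buf)
w = (40 <= buf) * (40 <= (w != res))
res = res + 30
for res in w:
    buf = (res + buf) % res
    w = log(res) // res
if res != res:
    print(res)
    print(res)
for res in w:
    print(w)
    w = buf[res]
if buf > res and res > buf:
    w = 28
    emit(res)
res = 9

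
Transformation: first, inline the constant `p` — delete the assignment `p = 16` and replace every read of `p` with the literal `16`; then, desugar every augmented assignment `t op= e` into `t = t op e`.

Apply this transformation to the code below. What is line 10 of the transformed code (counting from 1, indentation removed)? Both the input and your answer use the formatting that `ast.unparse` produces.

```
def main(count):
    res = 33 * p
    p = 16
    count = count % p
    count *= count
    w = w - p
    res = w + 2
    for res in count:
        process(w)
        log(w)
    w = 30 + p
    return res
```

w = 30 + 16

Transformed code:
def main(count):
    res = 33 * 16
    count = count % 16
    count = count * count
    w = w - 16
    res = w + 2
    for res in count:
        process(w)
        log(w)
    w = 30 + 16
    return res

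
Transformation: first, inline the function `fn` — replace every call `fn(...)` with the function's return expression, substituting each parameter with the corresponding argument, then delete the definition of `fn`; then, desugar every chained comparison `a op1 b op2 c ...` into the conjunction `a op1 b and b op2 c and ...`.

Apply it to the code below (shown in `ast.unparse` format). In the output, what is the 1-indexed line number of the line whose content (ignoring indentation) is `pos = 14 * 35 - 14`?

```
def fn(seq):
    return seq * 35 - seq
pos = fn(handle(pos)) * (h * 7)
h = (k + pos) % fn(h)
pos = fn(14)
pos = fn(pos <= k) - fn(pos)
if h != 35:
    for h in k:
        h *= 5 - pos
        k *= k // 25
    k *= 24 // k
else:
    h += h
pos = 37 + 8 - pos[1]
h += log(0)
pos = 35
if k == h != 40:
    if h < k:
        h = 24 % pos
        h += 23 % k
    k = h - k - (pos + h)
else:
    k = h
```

3

Transformed code:
pos = (handle(pos) * 35 - handle(pos)) * (h * 7)
h = (k + pos) % (h * 35 - h)
pos = 14 * 35 - 14
pos = (pos <= k) * 35 - (pos <= k) - (pos * 35 - pos)
if h != 35:
    for h in k:
        h *= 5 - pos
        k *= k // 25
    k *= 24 // k
else:
    h += h
pos = 37 + 8 - pos[1]
h += log(0)
pos = 35
if k == h and h != 40:
    if h < k:
        h = 24 % pos
        h += 23 % k
    k = h - k - (pos + h)
else:
    k = h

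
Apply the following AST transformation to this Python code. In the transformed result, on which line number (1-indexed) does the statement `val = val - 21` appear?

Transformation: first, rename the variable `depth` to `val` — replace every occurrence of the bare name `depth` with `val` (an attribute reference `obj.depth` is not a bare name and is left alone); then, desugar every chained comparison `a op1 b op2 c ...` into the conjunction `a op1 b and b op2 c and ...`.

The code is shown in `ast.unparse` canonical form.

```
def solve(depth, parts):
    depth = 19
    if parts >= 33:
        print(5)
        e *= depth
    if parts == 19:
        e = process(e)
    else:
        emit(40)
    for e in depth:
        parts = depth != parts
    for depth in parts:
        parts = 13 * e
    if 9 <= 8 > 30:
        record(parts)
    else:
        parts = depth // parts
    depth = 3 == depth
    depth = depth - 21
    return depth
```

19

Transformed code:
def solve(val, parts):
    val = 19
    if parts >= 33:
        print(5)
        e *= val
    if parts == 19:
        e = process(e)
    else:
        emit(40)
    for e in val:
        parts = val != parts
    for val in parts:
        parts = 13 * e
    if 9 <= 8 and 8 > 30:
        record(parts)
    else:
        parts = val // parts
    val = 3 == val
    val = val - 21
    return val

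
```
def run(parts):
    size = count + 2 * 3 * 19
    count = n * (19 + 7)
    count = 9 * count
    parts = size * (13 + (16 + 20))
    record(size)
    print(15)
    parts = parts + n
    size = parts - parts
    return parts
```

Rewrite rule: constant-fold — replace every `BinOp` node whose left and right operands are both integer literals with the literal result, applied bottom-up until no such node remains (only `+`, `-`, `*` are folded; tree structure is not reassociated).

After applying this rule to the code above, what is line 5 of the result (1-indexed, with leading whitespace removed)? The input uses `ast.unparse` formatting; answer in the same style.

Transformed code:
def run(parts):
    size = count + 114
    count = n * 26
    count = 9 * count
    parts = size * 49
    record(size)
    print(15)
    parts = parts + n
    size = parts - parts
    return parts

parts = size * 49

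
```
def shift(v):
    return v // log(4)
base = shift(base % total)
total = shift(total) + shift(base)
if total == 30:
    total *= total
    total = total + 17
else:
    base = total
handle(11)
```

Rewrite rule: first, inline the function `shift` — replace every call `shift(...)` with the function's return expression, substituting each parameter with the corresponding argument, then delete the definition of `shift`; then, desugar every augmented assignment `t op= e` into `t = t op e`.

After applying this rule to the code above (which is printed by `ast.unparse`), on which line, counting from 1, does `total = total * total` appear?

4

Transformed code:
base = base % total // log(4)
total = total // log(4) + base // log(4)
if total == 30:
    total = total * total
    total = total + 17
else:
    base = total
handle(11)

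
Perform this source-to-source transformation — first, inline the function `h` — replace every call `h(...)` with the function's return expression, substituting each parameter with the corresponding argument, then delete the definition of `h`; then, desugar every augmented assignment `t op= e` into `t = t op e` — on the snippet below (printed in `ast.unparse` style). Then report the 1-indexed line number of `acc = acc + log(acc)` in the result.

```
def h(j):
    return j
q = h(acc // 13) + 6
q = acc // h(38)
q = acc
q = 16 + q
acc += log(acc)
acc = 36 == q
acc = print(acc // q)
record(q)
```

Transformed code:
q = acc // 13 + 6
q = acc // 38
q = acc
q = 16 + q
acc = acc + log(acc)
acc = 36 == q
acc = print(acc // q)
record(q)

5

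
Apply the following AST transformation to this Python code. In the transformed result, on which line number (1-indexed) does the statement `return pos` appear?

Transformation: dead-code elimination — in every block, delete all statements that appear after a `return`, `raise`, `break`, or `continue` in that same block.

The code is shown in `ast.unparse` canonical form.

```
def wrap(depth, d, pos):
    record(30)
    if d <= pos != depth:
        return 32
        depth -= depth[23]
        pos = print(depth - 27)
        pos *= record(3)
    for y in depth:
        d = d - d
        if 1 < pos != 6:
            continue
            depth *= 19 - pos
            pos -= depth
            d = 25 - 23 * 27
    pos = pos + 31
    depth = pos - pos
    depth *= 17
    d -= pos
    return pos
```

Transformed code:
def wrap(depth, d, pos):
    record(30)
    if d <= pos != depth:
        return 32
    for y in depth:
        d = d - d
        if 1 < pos != 6:
            continue
    pos = pos + 31
    depth = pos - pos
    depth *= 17
    d -= pos
    return pos

13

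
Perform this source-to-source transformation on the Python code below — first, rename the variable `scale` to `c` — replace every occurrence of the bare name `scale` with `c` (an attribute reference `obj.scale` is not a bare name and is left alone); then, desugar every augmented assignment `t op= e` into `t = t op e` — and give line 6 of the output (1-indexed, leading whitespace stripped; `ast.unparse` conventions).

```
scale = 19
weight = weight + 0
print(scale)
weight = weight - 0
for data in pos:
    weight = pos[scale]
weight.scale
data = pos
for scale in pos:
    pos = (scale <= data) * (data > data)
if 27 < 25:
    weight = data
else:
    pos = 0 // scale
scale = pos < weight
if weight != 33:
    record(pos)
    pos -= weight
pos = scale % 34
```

weight = pos[c]

Transformed code:
c = 19
weight = weight + 0
print(c)
weight = weight - 0
for data in pos:
    weight = pos[c]
weight.scale
data = pos
for c in pos:
    pos = (c <= data) * (data > data)
if 27 < 25:
    weight = data
else:
    pos = 0 // c
c = pos < weight
if weight != 33:
    record(pos)
    pos = pos - weight
pos = c % 34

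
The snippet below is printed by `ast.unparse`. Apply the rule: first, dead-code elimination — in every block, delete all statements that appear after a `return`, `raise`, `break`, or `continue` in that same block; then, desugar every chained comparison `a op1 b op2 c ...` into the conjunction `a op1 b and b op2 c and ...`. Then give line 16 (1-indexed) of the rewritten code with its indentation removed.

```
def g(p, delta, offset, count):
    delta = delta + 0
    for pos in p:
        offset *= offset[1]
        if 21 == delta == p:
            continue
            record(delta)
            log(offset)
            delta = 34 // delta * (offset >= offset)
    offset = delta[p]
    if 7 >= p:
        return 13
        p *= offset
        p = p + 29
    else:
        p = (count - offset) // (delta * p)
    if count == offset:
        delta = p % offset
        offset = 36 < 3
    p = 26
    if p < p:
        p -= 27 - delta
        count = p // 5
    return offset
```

Transformed code:
def g(p, delta, offset, count):
    delta = delta + 0
    for pos in p:
        offset *= offset[1]
        if 21 == delta and delta == p:
            continue
    offset = delta[p]
    if 7 >= p:
        return 13
    else:
        p = (count - offset) // (delta * p)
    if count == offset:
        delta = p % offset
        offset = 36 < 3
    p = 26
    if p < p:
        p -= 27 - delta
        count = p // 5
    return offset

if p < p:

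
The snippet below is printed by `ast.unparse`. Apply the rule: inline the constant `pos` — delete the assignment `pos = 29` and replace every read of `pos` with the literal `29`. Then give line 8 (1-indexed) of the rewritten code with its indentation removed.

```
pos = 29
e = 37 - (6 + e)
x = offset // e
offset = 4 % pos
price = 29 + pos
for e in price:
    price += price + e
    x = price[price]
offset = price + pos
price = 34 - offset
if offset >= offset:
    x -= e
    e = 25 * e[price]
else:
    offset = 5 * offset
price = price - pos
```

Transformed code:
e = 37 - (6 + e)
x = offset // e
offset = 4 % 29
price = 29 + 29
for e in price:
    price += price + e
    x = price[price]
offset = price + 29
price = 34 - offset
if offset >= offset:
    x -= e
    e = 25 * e[price]
else:
    offset = 5 * offset
price = price - 29

offset = price + 29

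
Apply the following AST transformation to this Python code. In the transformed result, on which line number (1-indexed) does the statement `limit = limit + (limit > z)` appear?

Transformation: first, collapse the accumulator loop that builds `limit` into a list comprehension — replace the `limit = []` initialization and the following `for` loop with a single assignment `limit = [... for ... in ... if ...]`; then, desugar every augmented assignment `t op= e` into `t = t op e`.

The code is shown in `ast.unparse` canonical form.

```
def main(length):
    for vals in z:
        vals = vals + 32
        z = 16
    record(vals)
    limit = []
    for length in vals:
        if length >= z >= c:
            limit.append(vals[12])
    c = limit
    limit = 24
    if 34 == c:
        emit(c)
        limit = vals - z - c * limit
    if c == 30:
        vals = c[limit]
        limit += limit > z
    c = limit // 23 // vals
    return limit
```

Transformed code:
def main(length):
    for vals in z:
        vals = vals + 32
        z = 16
    record(vals)
    limit = [vals[12] for length in vals if length >= z >= c]
    c = limit
    limit = 24
    if 34 == c:
        emit(c)
        limit = vals - z - c * limit
    if c == 30:
        vals = c[limit]
        limit = limit + (limit > z)
    c = limit // 23 // vals
    return limit

14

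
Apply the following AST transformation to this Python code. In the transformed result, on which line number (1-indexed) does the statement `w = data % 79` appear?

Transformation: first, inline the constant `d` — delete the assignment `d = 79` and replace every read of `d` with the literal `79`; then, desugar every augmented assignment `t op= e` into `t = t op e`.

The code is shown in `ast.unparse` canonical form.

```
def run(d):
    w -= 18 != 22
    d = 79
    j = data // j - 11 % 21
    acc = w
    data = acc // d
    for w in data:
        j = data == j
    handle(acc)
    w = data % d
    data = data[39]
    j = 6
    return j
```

Transformed code:
def run(d):
    w = w - (18 != 22)
    j = data // j - 11 % 21
    acc = w
    data = acc // 79
    for w in data:
        j = data == j
    handle(acc)
    w = data % 79
    data = data[39]
    j = 6
    return j

9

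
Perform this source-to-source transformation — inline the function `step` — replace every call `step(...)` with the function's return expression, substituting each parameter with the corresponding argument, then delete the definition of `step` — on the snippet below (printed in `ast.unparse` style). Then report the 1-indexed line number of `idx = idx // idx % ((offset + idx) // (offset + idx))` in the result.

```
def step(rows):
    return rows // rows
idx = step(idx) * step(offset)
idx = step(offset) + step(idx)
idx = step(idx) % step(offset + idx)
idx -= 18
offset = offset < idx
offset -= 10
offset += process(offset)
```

3

Transformed code:
idx = idx // idx * (offset // offset)
idx = offset // offset + idx // idx
idx = idx // idx % ((offset + idx) // (offset + idx))
idx -= 18
offset = offset < idx
offset -= 10
offset += process(offset)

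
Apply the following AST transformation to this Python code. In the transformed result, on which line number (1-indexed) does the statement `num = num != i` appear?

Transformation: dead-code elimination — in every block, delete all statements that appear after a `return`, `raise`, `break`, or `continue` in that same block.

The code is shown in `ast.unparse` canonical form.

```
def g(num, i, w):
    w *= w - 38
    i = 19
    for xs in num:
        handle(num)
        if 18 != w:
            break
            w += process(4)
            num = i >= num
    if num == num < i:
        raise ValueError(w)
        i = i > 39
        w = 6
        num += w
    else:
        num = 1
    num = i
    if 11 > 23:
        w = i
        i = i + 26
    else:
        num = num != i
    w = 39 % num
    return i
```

17

Transformed code:
def g(num, i, w):
    w *= w - 38
    i = 19
    for xs in num:
        handle(num)
        if 18 != w:
            break
    if num == num < i:
        raise ValueError(w)
    else:
        num = 1
    num = i
    if 11 > 23:
        w = i
        i = i + 26
    else:
        num = num != i
    w = 39 % num
    return i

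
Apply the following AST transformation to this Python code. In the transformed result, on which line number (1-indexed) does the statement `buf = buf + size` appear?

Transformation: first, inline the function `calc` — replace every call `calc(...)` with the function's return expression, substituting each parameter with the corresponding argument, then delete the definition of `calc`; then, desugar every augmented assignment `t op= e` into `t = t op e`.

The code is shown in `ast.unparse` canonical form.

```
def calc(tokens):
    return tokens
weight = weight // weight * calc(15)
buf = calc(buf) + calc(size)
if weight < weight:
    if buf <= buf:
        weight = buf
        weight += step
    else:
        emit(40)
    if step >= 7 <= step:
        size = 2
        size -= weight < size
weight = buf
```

Transformed code:
weight = weight // weight * 15
buf = buf + size
if weight < weight:
    if buf <= buf:
        weight = buf
        weight = weight + step
    else:
        emit(40)
    if step >= 7 <= step:
        size = 2
        size = size - (weight < size)
weight = buf

2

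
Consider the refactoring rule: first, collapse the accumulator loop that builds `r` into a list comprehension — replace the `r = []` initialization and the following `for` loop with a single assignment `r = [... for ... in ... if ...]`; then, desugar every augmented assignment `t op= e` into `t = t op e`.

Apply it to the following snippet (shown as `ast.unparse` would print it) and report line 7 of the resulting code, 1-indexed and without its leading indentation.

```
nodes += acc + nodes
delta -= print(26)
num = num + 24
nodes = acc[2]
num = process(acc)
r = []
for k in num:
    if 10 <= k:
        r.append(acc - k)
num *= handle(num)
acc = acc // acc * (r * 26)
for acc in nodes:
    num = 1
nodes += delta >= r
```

num = num * handle(num)

Transformed code:
nodes = nodes + (acc + nodes)
delta = delta - print(26)
num = num + 24
nodes = acc[2]
num = process(acc)
r = [acc - k for k in num if 10 <= k]
num = num * handle(num)
acc = acc // acc * (r * 26)
for acc in nodes:
    num = 1
nodes = nodes + (delta >= r)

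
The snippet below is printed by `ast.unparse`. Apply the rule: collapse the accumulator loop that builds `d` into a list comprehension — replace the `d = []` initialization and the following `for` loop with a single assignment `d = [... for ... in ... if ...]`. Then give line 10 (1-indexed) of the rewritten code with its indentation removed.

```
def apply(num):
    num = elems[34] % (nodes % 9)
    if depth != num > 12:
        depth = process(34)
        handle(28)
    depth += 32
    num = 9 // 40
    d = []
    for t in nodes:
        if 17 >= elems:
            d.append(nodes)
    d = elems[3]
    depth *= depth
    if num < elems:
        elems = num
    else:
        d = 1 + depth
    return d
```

Transformed code:
def apply(num):
    num = elems[34] % (nodes % 9)
    if depth != num > 12:
        depth = process(34)
        handle(28)
    depth += 32
    num = 9 // 40
    d = [nodes for t in nodes if 17 >= elems]
    d = elems[3]
    depth *= depth
    if num < elems:
        elems = num
    else:
        d = 1 + depth
    return d

depth *= depth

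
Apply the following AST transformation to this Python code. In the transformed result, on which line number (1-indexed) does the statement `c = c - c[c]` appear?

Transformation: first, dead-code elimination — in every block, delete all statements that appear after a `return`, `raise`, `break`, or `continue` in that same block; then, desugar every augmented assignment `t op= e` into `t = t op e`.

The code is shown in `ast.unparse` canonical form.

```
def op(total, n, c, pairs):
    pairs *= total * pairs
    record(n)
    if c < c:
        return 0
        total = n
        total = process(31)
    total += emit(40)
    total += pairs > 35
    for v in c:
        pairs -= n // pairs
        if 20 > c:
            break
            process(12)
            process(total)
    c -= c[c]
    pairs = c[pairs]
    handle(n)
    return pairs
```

12

Transformed code:
def op(total, n, c, pairs):
    pairs = pairs * (total * pairs)
    record(n)
    if c < c:
        return 0
    total = total + emit(40)
    total = total + (pairs > 35)
    for v in c:
        pairs = pairs - n // pairs
        if 20 > c:
            break
    c = c - c[c]
    pairs = c[pairs]
    handle(n)
    return pairs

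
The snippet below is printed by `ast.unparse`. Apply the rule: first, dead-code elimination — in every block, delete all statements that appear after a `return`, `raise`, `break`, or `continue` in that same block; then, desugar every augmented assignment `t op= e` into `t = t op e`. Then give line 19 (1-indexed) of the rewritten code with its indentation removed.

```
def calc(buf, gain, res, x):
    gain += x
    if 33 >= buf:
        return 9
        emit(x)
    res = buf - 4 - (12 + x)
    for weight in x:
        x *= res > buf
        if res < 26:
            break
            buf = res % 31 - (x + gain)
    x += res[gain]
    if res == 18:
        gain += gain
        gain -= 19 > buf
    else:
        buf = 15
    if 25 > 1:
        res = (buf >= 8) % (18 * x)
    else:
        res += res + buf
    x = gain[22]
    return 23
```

res = res + (res + buf)

Transformed code:
def calc(buf, gain, res, x):
    gain = gain + x
    if 33 >= buf:
        return 9
    res = buf - 4 - (12 + x)
    for weight in x:
        x = x * (res > buf)
        if res < 26:
            break
    x = x + res[gain]
    if res == 18:
        gain = gain + gain
        gain = gain - (19 > buf)
    else:
        buf = 15
    if 25 > 1:
        res = (buf >= 8) % (18 * x)
    else:
        res = res + (res + buf)
    x = gain[22]
    return 23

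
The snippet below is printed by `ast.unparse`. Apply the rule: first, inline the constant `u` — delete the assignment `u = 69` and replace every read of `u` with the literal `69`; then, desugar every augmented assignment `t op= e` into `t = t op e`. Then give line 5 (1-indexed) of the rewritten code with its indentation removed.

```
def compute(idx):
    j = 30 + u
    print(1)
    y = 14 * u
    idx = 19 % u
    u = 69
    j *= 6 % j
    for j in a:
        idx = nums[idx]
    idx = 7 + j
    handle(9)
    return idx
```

idx = 19 % 69

Transformed code:
def compute(idx):
    j = 30 + 69
    print(1)
    y = 14 * 69
    idx = 19 % 69
    j = j * (6 % j)
    for j in a:
        idx = nums[idx]
    idx = 7 + j
    handle(9)
    return idx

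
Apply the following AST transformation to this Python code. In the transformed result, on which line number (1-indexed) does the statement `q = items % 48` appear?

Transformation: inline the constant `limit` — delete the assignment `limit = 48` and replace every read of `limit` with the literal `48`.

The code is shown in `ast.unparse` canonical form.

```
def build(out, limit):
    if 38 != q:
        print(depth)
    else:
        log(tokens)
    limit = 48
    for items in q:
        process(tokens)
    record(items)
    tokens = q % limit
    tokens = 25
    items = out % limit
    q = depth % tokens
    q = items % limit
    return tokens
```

13

Transformed code:
def build(out, limit):
    if 38 != q:
        print(depth)
    else:
        log(tokens)
    for items in q:
        process(tokens)
    record(items)
    tokens = q % 48
    tokens = 25
    items = out % 48
    q = depth % tokens
    q = items % 48
    return tokens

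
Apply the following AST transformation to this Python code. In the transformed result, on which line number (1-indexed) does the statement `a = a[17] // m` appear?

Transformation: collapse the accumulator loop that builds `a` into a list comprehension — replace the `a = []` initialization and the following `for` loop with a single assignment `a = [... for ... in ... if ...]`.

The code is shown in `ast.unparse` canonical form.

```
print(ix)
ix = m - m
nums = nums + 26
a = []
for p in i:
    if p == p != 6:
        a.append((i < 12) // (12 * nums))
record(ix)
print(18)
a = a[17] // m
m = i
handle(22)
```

7

Transformed code:
print(ix)
ix = m - m
nums = nums + 26
a = [(i < 12) // (12 * nums) for p in i if p == p != 6]
record(ix)
print(18)
a = a[17] // m
m = i
handle(22)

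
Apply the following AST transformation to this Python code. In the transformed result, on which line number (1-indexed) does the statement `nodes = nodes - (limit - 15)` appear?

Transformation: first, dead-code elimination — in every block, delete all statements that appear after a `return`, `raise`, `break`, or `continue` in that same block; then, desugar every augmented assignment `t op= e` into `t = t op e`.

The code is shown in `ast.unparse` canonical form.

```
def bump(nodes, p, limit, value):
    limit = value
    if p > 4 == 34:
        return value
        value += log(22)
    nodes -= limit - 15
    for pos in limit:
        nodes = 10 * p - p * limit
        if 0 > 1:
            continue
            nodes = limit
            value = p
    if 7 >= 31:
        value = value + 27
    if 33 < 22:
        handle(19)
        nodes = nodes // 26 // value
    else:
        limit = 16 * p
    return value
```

Transformed code:
def bump(nodes, p, limit, value):
    limit = value
    if p > 4 == 34:
        return value
    nodes = nodes - (limit - 15)
    for pos in limit:
        nodes = 10 * p - p * limit
        if 0 > 1:
            continue
    if 7 >= 31:
        value = value + 27
    if 33 < 22:
        handle(19)
        nodes = nodes // 26 // value
    else:
        limit = 16 * p
    return value

5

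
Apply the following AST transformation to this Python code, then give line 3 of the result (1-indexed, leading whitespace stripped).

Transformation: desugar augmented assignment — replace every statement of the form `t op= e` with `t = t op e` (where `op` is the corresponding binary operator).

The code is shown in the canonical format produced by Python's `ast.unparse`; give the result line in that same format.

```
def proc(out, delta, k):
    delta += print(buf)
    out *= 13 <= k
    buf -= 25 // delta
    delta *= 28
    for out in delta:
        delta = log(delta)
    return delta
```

Transformed code:
def proc(out, delta, k):
    delta = delta + print(buf)
    out = out * (13 <= k)
    buf = buf - 25 // delta
    delta = delta * 28
    for out in delta:
        delta = log(delta)
    return delta

out = out * (13 <= k)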